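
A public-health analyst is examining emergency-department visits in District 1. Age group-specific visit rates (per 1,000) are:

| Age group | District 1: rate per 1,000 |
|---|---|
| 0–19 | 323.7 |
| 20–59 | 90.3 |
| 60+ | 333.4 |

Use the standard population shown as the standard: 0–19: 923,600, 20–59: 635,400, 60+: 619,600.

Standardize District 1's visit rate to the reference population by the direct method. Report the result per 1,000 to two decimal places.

258.39

Standard total = 2,178,600; weights = 0.4239, 0.2917, 0.2844.
Standardized rate: 0.4239×323.7 + 0.2917×90.3 + 0.2844×333.4 = 258.3864 per 1,000.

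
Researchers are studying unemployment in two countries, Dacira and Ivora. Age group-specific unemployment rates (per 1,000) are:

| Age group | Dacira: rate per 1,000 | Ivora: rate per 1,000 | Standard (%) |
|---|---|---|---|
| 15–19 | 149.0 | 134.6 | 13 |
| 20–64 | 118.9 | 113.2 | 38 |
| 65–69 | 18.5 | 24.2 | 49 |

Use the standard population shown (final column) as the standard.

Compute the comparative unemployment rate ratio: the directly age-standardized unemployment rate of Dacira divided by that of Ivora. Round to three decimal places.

Standard weights: 0.13, 0.38, 0.49.
Dacira: 0.1300×149.0 + 0.3800×118.9 + 0.4900×18.5 = 73.6170 per 1,000.
Ivora: 0.1300×134.6 + 0.3800×113.2 + 0.4900×24.2 = 72.3720 per 1,000.
Ratio = 73.6170 ÷ 72.3720 = 1.01720.

1.017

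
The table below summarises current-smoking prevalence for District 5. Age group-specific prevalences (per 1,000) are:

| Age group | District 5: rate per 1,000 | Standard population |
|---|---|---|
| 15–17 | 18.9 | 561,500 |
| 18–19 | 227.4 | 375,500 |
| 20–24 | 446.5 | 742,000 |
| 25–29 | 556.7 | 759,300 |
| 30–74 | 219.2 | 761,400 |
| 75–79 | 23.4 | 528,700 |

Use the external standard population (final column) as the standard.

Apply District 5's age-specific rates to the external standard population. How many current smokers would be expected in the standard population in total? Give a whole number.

Expected current smokers = Σ (standard pop × age-specific rate ÷ 1,000)
= 561,500×18.9/1,000 + 375,500×227.4/1,000 + 742,000×446.5/1,000 + 759,300×556.7/1,000 + 761,400×219.2/1,000 + 528,700×23.4/1,000
= 10612.35 + 85388.70 + 331303.00 + 422702.31 + 166898.88 + 12371.58 = 1029276.82.

1029277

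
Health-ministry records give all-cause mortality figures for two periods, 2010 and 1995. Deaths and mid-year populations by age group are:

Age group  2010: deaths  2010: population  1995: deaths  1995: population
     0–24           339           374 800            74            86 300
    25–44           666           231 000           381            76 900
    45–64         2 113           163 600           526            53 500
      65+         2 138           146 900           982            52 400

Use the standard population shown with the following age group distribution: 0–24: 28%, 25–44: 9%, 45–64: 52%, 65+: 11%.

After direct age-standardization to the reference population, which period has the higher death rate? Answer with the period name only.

Age-specific rates per 100 000 for 2010: 90.45, 288.31, 1291.56, 1455.41.
For 1995: 85.75, 495.45, 983.18, 1874.05.
Standard weights: 0.28, 0.09, 0.52, 0.11.
2010: 0.2800×90.45 + 0.0900×288.31 + 0.5200×1291.56 + 0.1100×1455.41 = 882.9826 per 100 000.
1995: 0.2800×85.75 + 0.0900×495.45 + 0.5200×983.18 + 0.1100×1874.05 = 785.9970 per 100 000.
The crude rates (573.61 vs 729.47) would put 1995 higher, but that reflects its age composition; once standardized to a common age structure, 2010 has the higher underlying rate.

2010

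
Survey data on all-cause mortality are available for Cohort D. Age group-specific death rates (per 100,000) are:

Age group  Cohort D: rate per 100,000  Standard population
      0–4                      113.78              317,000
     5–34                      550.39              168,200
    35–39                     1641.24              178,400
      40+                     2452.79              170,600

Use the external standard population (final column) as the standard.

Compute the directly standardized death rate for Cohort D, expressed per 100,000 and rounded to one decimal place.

1006.8

Standard total = 834,200; weights = 0.3800, 0.2016, 0.2139, 0.2045.
Standardized rate: 0.3800×113.78 + 0.2016×550.39 + 0.2139×1641.24 + 0.2045×2452.79 = 1006.8174 per 100,000.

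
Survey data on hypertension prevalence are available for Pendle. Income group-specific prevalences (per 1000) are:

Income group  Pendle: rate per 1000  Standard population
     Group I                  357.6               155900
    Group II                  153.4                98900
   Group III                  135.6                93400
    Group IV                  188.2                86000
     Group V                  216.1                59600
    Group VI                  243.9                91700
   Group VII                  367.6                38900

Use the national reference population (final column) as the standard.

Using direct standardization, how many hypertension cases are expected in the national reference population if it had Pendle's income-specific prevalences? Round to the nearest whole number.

149316

Expected hypertension cases = Σ (standard pop × income-specific rate ÷ 1000)
= 155900×357.6/1000 + 98900×153.4/1000 + 93400×135.6/1000 + 86000×188.2/1000 + 59600×216.1/1000 + 91700×243.9/1000 + 38900×367.6/1000
= 55749.84 + 15171.26 + 12665.04 + 16185.20 + 12879.56 + 22365.63 + 14299.64 = 149316.17.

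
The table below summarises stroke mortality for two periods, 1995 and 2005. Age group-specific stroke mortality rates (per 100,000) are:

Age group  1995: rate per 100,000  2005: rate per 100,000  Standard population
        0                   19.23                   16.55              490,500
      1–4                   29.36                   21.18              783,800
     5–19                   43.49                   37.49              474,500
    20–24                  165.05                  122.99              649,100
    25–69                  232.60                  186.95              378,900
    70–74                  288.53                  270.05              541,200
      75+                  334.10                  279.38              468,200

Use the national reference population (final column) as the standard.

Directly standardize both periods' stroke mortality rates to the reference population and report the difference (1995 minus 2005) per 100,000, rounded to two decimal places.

23.98

Standard total = 3,786,200; weights = 0.1295, 0.2070, 0.1253, 0.1714, 0.1001, 0.1429, 0.1237.
1995: 0.1295×19.23 + 0.2070×29.36 + 0.1253×43.49 + 0.1714×165.05 + 0.1001×232.60 + 0.1429×288.53 + 0.1237×334.10 = 148.1498 per 100,000.
2005: 0.1295×16.55 + 0.2070×21.18 + 0.1253×37.49 + 0.1714×122.99 + 0.1001×186.95 + 0.1429×270.05 + 0.1237×279.38 = 124.1700 per 100,000.
Difference = 148.1498 − 124.1700 = 23.9798.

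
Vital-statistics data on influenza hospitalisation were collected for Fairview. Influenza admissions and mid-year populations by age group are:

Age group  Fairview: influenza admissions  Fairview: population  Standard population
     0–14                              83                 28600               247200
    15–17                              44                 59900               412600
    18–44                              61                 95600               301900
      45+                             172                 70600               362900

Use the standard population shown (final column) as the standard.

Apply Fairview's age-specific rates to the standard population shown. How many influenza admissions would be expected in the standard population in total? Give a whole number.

Age-specific rates per 100000 for Fairview: 290.21, 73.46, 63.81, 243.63.
Expected influenza admissions = Σ (standard pop × age-specific rate ÷ 100000)
= 247200×290.21/100000 + 412600×73.46/100000 + 301900×63.81/100000 + 362900×243.63/100000
= 717.40 + 303.08 + 192.63 + 884.12 = 2097.23.

2097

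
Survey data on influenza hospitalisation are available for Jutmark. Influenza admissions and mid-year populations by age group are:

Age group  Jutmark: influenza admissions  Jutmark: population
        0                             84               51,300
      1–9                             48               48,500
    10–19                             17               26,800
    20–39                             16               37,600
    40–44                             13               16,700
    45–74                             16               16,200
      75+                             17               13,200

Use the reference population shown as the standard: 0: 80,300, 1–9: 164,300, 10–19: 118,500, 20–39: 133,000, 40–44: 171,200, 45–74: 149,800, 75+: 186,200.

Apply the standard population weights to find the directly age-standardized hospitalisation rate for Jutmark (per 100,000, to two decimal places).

Age-specific rates per 100,000 for Jutmark: 163.74, 98.97, 63.43, 42.55, 77.84, 98.77, 128.79.
Standard total = 1,003,300; weights = 0.0800, 0.1638, 0.1181, 0.1326, 0.1706, 0.1493, 0.1856.
Standardized rate: 0.0800×163.74 + 0.1638×98.97 + 0.1181×63.43 + 0.1326×42.55 + 0.1706×77.84 + 0.1493×98.77 + 0.1856×128.79 = 94.3764 per 100,000.

94.38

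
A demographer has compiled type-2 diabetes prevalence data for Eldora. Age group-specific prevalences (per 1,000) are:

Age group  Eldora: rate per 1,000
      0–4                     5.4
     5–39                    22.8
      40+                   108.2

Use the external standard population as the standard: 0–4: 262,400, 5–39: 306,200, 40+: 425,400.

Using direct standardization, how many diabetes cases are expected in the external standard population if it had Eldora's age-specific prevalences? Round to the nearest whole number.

54427

Expected diabetes cases = Σ (standard pop × age-specific rate ÷ 1,000)
= 262,400×5.4/1,000 + 306,200×22.8/1,000 + 425,400×108.2/1,000
= 1416.96 + 6981.36 + 46028.28 = 54426.60.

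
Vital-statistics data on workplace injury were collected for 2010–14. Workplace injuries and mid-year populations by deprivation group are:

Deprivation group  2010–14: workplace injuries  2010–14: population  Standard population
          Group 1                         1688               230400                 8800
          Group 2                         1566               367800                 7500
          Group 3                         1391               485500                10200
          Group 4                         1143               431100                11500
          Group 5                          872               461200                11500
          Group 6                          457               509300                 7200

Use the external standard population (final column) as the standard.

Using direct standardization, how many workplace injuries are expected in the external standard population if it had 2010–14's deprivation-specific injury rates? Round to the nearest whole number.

184

Deprivation-specific rates per 10000 for 2010–14: 73.26, 42.58, 28.65, 26.51, 18.91, 8.97.
Expected workplace injuries = Σ (standard pop × deprivation-specific rate ÷ 10000)
= 8800×73.26/10000 + 7500×42.58/10000 + 10200×28.65/10000 + 11500×26.51/10000 + 11500×18.91/10000 + 7200×8.97/10000
= 64.47 + 31.93 + 29.22 + 30.49 + 21.74 + 6.46 = 184.32.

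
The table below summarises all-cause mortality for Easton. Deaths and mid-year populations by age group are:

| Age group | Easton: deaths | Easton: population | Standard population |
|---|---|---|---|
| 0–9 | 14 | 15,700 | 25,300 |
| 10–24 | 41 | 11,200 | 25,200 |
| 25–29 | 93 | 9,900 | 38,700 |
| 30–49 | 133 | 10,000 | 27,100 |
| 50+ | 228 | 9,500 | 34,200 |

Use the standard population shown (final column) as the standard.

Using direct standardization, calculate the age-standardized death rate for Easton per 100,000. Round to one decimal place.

Age-specific rates per 100,000 for Easton: 89.17, 366.07, 939.39, 1330.00, 2400.00.
Standard total = 150,500; weights = 0.1681, 0.1674, 0.2571, 0.1801, 0.2272.
Standardized rate: 0.1681×89.17 + 0.1674×366.07 + 0.2571×939.39 + 0.1801×1330.00 + 0.2272×2400.00 = 1102.7149 per 100,000.

1102.7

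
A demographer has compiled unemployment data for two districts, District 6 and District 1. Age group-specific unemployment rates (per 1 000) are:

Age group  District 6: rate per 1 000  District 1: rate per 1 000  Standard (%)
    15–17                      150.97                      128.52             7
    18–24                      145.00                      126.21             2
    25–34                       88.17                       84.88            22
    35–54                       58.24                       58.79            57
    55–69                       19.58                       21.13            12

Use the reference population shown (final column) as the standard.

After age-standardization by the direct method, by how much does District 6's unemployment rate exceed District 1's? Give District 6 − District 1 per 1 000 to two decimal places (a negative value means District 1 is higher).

Standard weights: 0.07, 0.02, 0.22, 0.57, 0.12.
District 6: 0.0700×150.97 + 0.0200×145.00 + 0.2200×88.17 + 0.5700×58.24 + 0.1200×19.58 = 68.4117 per 1 000.
District 1: 0.0700×128.52 + 0.0200×126.21 + 0.2200×84.88 + 0.5700×58.79 + 0.1200×21.13 = 66.2401 per 1 000.
Difference = 68.4117 − 66.2401 = 2.1716.

2.17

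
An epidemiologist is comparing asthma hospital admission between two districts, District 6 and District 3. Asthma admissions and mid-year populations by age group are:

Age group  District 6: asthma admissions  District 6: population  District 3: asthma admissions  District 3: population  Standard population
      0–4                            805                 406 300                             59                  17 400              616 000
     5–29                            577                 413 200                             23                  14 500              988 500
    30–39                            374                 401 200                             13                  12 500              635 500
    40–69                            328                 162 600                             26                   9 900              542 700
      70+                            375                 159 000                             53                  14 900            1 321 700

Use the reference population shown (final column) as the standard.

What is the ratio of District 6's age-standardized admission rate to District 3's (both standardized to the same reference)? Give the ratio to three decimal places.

0.709

Age-specific rates per 10 000 for District 6: 19.81, 13.96, 9.32, 20.17, 23.58.
For District 3: 33.91, 15.86, 10.40, 26.26, 35.57.
Standard total = 4 104 400; weights = 0.1501, 0.2408, 0.1548, 0.1322, 0.3220.
District 6: 0.1501×19.81 + 0.2408×13.96 + 0.1548×9.32 + 0.1322×20.17 + 0.3220×23.58 = 18.0421 per 10 000.
District 3: 0.1501×33.91 + 0.2408×15.86 + 0.1548×10.40 + 0.1322×26.26 + 0.3220×35.57 = 25.4465 per 10 000.
Ratio = 18.0421 ÷ 25.4465 = 0.70902.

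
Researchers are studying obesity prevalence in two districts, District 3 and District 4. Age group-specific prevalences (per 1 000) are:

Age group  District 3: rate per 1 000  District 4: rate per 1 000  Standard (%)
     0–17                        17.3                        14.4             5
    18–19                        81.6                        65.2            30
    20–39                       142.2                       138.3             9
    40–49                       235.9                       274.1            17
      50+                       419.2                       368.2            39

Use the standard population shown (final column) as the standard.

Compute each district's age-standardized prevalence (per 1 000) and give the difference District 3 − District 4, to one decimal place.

18.8

Standard weights: 0.05, 0.30, 0.09, 0.17, 0.39.
District 3: 0.0500×17.3 + 0.3000×81.6 + 0.0900×142.2 + 0.1700×235.9 + 0.3900×419.2 = 241.7340 per 1 000.
District 4: 0.0500×14.4 + 0.3000×65.2 + 0.0900×138.3 + 0.1700×274.1 + 0.3900×368.2 = 222.9220 per 1 000.
Difference = 241.7340 − 222.9220 = 18.8120.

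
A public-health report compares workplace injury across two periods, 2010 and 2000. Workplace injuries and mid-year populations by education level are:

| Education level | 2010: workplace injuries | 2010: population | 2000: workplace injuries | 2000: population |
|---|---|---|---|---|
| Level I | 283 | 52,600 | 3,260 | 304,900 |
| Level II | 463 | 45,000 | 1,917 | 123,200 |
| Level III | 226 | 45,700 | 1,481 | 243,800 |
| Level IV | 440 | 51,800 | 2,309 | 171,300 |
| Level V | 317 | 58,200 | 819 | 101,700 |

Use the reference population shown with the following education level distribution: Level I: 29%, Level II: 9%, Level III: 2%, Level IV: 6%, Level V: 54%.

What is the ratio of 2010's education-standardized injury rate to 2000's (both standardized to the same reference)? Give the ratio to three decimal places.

Education-specific rates per 10,000 for 2010: 53.80, 102.89, 49.45, 84.94, 54.47.
For 2000: 106.92, 155.60, 60.75, 134.79, 80.53.
Standard weights: 0.29, 0.09, 0.02, 0.06, 0.54.
2010: 0.2900×53.80 + 0.0900×102.89 + 0.0200×49.45 + 0.0600×84.94 + 0.5400×54.47 = 60.3606 per 10,000.
2000: 0.2900×106.92 + 0.0900×155.60 + 0.0200×60.75 + 0.0600×134.79 + 0.5400×80.53 = 97.8002 per 10,000.
Ratio = 60.3606 ÷ 97.8002 = 0.61718.

0.617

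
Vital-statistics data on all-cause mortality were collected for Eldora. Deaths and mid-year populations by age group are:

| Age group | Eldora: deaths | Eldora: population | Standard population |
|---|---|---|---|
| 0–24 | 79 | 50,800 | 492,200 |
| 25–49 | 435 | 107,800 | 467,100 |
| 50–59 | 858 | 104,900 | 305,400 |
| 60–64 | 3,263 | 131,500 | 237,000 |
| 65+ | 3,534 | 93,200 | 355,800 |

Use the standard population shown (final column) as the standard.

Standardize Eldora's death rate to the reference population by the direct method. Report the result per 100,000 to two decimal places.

1320.08

Age-specific rates per 100,000 for Eldora: 155.51, 403.53, 817.92, 2481.37, 3791.85.
Standard total = 1,857,500; weights = 0.2650, 0.2515, 0.1644, 0.1276, 0.1915.
Standardized rate: 0.2650×155.51 + 0.2515×403.53 + 0.1644×817.92 + 0.1276×2481.37 + 0.1915×3791.85 = 1320.0785 per 100,000.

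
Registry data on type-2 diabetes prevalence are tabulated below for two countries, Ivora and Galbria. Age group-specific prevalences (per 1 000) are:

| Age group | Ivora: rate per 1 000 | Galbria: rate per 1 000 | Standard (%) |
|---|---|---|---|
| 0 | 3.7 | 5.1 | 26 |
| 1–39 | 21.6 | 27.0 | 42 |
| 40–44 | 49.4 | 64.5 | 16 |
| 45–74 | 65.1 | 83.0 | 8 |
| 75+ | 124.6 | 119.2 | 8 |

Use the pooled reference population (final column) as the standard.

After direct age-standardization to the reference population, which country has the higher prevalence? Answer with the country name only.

Galbria

Standard weights: 0.26, 0.42, 0.16, 0.08, 0.08.
Ivora: 0.2600×3.7 + 0.4200×21.6 + 0.1600×49.4 + 0.0800×65.1 + 0.0800×124.6 = 33.1140 per 1 000.
Galbria: 0.2600×5.1 + 0.4200×27.0 + 0.1600×64.5 + 0.0800×83.0 + 0.0800×119.2 = 39.1620 per 1 000.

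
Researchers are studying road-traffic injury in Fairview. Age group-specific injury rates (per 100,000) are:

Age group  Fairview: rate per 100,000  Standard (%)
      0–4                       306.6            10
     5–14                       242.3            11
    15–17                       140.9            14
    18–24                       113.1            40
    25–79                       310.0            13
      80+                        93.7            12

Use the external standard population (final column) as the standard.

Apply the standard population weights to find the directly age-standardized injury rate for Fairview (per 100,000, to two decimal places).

173.82

Standard weights: 0.10, 0.11, 0.14, 0.40, 0.13, 0.12.
Standardized rate: 0.1000×306.6 + 0.1100×242.3 + 0.1400×140.9 + 0.4000×113.1 + 0.1300×310.0 + 0.1200×93.7 = 173.8230 per 100,000.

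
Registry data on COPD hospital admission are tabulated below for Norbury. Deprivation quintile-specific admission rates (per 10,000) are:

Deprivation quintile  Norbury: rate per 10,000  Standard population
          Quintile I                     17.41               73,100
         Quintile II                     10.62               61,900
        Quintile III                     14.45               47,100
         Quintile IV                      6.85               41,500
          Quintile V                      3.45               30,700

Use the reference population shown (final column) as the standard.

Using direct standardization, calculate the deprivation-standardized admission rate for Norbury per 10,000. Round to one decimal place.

11.8

Standard total = 254,300; weights = 0.2875, 0.2434, 0.1852, 0.1632, 0.1207.
Standardized rate: 0.2875×17.41 + 0.2434×10.62 + 0.1852×14.45 + 0.1632×6.85 + 0.1207×3.45 = 11.8004 per 10,000.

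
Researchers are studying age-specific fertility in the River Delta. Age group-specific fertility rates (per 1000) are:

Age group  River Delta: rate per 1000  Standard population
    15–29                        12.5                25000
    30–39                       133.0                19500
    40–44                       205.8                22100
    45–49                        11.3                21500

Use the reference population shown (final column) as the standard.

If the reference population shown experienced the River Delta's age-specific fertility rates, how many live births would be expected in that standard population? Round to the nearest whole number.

7697

Expected live births = Σ (standard pop × age-specific rate ÷ 1000)
= 25000×12.5/1000 + 19500×133.0/1000 + 22100×205.8/1000 + 21500×11.3/1000
= 312.50 + 2593.50 + 4548.18 + 242.95 = 7697.13.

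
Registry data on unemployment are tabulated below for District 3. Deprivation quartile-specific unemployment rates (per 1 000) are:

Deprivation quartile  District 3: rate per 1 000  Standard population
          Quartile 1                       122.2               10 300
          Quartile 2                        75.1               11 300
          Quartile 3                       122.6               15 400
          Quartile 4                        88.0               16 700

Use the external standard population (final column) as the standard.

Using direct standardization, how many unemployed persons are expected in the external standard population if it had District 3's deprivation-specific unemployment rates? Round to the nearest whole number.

Expected unemployed persons = Σ (standard pop × deprivation-specific rate ÷ 1 000)
= 10 300×122.2/1 000 + 11 300×75.1/1 000 + 15 400×122.6/1 000 + 16 700×88.0/1 000
= 1258.66 + 848.63 + 1888.04 + 1469.60 = 5464.93.

5465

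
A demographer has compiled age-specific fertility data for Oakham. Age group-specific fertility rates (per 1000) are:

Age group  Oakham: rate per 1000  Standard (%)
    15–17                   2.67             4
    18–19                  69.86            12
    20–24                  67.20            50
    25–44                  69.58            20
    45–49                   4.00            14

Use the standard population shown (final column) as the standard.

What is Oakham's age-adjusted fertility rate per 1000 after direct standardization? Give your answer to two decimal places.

Standard weights: 0.04, 0.12, 0.50, 0.20, 0.14.
Standardized rate: 0.0400×2.67 + 0.1200×69.86 + 0.5000×67.20 + 0.2000×69.58 + 0.1400×4.00 = 56.5660 per 1000.

56.57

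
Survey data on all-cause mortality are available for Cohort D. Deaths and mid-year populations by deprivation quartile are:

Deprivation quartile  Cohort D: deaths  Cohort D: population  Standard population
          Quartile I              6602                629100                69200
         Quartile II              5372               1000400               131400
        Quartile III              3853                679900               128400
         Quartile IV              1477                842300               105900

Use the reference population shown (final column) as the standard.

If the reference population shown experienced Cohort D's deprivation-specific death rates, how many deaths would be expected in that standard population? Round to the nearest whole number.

Deprivation-specific rates per 1000 for Cohort D: 10.494, 5.370, 5.667, 1.754.
Expected deaths = Σ (standard pop × deprivation-specific rate ÷ 1000)
= 69200×10.494/1000 + 131400×5.370/1000 + 128400×5.667/1000 + 105900×1.754/1000
= 726.21 + 705.60 + 727.64 + 185.70 = 2345.15.

2345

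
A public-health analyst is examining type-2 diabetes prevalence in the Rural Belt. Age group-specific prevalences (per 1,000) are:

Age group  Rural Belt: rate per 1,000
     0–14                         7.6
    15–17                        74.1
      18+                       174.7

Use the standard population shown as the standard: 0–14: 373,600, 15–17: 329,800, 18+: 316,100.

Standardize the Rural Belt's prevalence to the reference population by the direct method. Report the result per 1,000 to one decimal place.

Standard total = 1,019,500; weights = 0.3665, 0.3235, 0.3101.
Standardized rate: 0.3665×7.6 + 0.3235×74.1 + 0.3101×174.7 = 80.9222 per 1,000.

80.9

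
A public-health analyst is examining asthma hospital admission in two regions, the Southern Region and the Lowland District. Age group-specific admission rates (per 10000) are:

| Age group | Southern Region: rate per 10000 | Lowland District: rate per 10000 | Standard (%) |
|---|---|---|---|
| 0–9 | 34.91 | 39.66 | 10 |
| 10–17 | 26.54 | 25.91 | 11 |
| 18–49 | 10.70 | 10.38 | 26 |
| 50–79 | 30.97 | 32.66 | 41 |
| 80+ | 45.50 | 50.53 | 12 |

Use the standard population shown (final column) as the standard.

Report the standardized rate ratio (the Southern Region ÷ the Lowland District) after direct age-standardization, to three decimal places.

0.944

Standard weights: 0.10, 0.11, 0.26, 0.41, 0.12.
The Southern Region: 0.1000×34.91 + 0.1100×26.54 + 0.2600×10.70 + 0.4100×30.97 + 0.1200×45.50 = 27.3501 per 10000.
The Lowland District: 0.1000×39.66 + 0.1100×25.91 + 0.2600×10.38 + 0.4100×32.66 + 0.1200×50.53 = 28.9691 per 10000.
Ratio = 27.3501 ÷ 28.9691 = 0.94411.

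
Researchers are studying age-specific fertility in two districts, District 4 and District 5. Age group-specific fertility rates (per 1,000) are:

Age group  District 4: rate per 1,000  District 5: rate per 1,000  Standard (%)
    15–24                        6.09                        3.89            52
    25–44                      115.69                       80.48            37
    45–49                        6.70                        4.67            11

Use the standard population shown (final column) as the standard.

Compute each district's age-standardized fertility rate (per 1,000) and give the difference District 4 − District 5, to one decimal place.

Standard weights: 0.52, 0.37, 0.11.
District 4: 0.5200×6.09 + 0.3700×115.69 + 0.1100×6.70 = 46.7091 per 1,000.
District 5: 0.5200×3.89 + 0.3700×80.48 + 0.1100×4.67 = 32.3141 per 1,000.
Difference = 46.7091 − 32.3141 = 14.3950.

14.4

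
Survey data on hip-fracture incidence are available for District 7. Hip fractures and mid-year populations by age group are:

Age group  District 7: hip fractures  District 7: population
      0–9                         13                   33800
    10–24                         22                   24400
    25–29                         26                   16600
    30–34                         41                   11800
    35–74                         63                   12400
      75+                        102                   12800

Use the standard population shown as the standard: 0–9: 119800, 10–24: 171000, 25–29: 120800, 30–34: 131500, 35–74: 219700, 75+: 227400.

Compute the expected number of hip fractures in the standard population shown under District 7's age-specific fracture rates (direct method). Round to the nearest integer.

Age-specific rates per 100000 for District 7: 38.46, 90.16, 156.63, 347.46, 508.06, 796.88.
Expected hip fractures = Σ (standard pop × age-specific rate ÷ 100000)
= 119800×38.46/100000 + 171000×90.16/100000 + 120800×156.63/100000 + 131500×347.46/100000 + 219700×508.06/100000 + 227400×796.88/100000
= 46.08 + 154.18 + 189.20 + 456.91 + 1116.22 + 1812.09 = 3774.68.

3775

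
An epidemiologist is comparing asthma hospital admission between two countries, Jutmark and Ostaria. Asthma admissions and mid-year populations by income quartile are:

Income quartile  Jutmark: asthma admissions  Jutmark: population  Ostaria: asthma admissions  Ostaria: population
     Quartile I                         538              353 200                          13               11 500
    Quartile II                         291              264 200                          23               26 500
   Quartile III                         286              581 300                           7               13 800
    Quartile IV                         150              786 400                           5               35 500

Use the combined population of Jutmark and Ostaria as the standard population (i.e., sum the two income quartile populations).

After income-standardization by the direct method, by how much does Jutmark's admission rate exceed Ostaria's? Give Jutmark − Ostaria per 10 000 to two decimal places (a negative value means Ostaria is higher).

Income-specific rates per 10 000 for Jutmark: 15.23, 11.01, 4.92, 1.91.
For Ostaria: 11.30, 8.68, 5.07, 1.41.
Combined standard total = 2 072 400; weights = 0.1760, 0.1403, 0.2872, 0.3966.
Jutmark: 0.1760×15.23 + 0.1403×11.01 + 0.2872×4.92 + 0.3966×1.91 = 6.3948 per 10 000.
Ostaria: 0.1760×11.30 + 0.1403×8.68 + 0.2872×5.07 + 0.3966×1.41 = 5.2220 per 10 000.
Difference = 6.3948 − 5.2220 = 1.1729.

1.17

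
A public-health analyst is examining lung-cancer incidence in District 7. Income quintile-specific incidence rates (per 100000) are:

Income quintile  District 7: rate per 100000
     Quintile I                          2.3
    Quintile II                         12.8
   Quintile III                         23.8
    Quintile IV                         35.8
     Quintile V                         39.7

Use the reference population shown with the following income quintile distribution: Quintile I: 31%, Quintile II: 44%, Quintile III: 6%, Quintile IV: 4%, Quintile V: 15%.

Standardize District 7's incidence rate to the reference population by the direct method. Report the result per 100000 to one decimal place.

Standard weights: 0.31, 0.44, 0.06, 0.04, 0.15.
Standardized rate: 0.3100×2.3 + 0.4400×12.8 + 0.0600×23.8 + 0.0400×35.8 + 0.1500×39.7 = 15.1600 per 100000.

15.2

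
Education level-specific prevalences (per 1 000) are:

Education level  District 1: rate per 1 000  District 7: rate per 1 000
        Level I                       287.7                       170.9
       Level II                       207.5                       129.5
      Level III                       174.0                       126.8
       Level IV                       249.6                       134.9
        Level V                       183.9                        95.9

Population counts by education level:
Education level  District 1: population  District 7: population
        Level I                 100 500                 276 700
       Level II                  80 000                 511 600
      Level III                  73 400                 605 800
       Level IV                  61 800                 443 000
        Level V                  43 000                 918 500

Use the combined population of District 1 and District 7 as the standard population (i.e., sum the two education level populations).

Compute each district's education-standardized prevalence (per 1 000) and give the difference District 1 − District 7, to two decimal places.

Combined standard total = 3 114 300; weights = 0.1211, 0.1900, 0.2181, 0.1621, 0.3087.
District 1: 0.1211×287.7 + 0.1900×207.5 + 0.2181×174.0 + 0.1621×249.6 + 0.3087×183.9 = 209.4455 per 1 000.
District 7: 0.1211×170.9 + 0.1900×129.5 + 0.2181×126.8 + 0.1621×134.9 + 0.3087×95.9 = 124.4272 per 1 000.
Difference = 209.4455 − 124.4272 = 85.0183.

85.02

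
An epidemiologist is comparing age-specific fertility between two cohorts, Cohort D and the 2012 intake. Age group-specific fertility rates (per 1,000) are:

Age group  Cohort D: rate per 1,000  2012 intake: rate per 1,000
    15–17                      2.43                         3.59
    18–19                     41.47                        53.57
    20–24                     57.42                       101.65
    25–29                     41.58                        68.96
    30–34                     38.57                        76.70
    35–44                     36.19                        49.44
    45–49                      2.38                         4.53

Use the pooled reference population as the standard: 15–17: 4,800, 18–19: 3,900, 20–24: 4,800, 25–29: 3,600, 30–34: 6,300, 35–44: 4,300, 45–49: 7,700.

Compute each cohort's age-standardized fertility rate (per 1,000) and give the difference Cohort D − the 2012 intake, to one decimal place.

Standard total = 35,400; weights = 0.1356, 0.1102, 0.1356, 0.1017, 0.1780, 0.1215, 0.2175.
Cohort D: 0.1356×2.43 + 0.1102×41.47 + 0.1356×57.42 + 0.1017×41.58 + 0.1780×38.57 + 0.1215×36.19 + 0.2175×2.38 = 28.6903 per 1,000.
The 2012 intake: 0.1356×3.59 + 0.1102×53.57 + 0.1356×101.65 + 0.1017×68.96 + 0.1780×76.70 + 0.1215×49.44 + 0.2175×4.53 = 47.8253 per 1,000.
Difference = 28.6903 − 47.8253 = -19.1350.

-19.1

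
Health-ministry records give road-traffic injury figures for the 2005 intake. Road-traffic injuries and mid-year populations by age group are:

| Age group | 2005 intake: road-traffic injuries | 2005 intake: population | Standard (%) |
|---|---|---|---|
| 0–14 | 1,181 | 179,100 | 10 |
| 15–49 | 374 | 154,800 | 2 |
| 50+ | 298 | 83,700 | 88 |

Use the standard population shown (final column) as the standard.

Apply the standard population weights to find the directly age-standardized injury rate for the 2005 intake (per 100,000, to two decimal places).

Age-specific rates per 100,000 for the 2005 intake: 659.41, 241.60, 356.03.
Standard weights: 0.10, 0.02, 0.88.
Standardized rate: 0.1000×659.41 + 0.0200×241.60 + 0.8800×356.03 = 384.0823 per 100,000.

384.08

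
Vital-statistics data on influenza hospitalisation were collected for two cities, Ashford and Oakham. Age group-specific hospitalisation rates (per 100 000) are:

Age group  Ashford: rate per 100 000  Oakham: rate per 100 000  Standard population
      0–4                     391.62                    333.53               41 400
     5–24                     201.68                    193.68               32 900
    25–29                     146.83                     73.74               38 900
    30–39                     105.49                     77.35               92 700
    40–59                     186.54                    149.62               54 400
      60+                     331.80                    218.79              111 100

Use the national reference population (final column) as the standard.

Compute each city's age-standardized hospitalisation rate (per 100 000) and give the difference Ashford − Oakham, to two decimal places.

61.08

Standard total = 371 400; weights = 0.1115, 0.0886, 0.1047, 0.2496, 0.1465, 0.2991.
Ashford: 0.1115×391.62 + 0.0886×201.68 + 0.1047×146.83 + 0.2496×105.49 + 0.1465×186.54 + 0.2991×331.80 = 229.8053 per 100 000.
Oakham: 0.1115×333.53 + 0.0886×193.68 + 0.1047×73.74 + 0.2496×77.35 + 0.1465×149.62 + 0.2991×218.79 = 168.7290 per 100 000.
Difference = 229.8053 − 168.7290 = 61.0764.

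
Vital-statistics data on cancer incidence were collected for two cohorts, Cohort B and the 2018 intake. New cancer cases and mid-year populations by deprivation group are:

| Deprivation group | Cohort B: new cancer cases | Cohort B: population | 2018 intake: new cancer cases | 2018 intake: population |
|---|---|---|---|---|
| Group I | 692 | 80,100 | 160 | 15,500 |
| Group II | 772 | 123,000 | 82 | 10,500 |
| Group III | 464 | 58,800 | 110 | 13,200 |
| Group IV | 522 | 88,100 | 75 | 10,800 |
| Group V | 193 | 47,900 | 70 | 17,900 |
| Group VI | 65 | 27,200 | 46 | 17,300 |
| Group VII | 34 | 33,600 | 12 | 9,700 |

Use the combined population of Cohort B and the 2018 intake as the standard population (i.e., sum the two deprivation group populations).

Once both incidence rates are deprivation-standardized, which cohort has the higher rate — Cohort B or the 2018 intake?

2018 intake

Deprivation-specific rates per 100,000 for Cohort B: 863.92, 627.64, 789.12, 592.51, 402.92, 238.97, 101.19.
For the 2018 intake: 1032.26, 780.95, 833.33, 694.44, 391.06, 265.90, 123.71.
Combined standard total = 553,600; weights = 0.1727, 0.2411, 0.1301, 0.1786, 0.1189, 0.0804, 0.0782.
Cohort B: 0.1727×863.92 + 0.2411×627.64 + 0.1301×789.12 + 0.1786×592.51 + 0.1189×402.92 + 0.0804×238.97 + 0.0782×101.19 = 584.0399 per 100,000.
The 2018 intake: 0.1727×1032.26 + 0.2411×780.95 + 0.1301×833.33 + 0.1786×694.44 + 0.1189×391.06 + 0.0804×265.90 + 0.0782×123.71 = 676.5580 per 100,000.
The crude rates (597.78 vs 584.83) would put Cohort B higher, but that reflects its deprivation composition; once standardized to a common deprivation structure, the 2018 intake has the higher underlying rate.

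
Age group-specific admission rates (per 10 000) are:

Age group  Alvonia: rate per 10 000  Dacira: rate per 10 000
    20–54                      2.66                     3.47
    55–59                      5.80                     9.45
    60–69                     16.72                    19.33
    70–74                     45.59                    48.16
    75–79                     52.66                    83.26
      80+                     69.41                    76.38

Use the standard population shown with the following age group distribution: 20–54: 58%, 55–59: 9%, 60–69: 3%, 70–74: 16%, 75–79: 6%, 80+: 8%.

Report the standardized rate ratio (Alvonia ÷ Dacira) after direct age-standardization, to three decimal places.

0.835

Standard weights: 0.58, 0.09, 0.03, 0.16, 0.06, 0.08.
Alvonia: 0.5800×2.66 + 0.0900×5.80 + 0.0300×16.72 + 0.1600×45.59 + 0.0600×52.66 + 0.0800×69.41 = 18.5732 per 10 000.
Dacira: 0.5800×3.47 + 0.0900×9.45 + 0.0300×19.33 + 0.1600×48.16 + 0.0600×83.26 + 0.0800×76.38 = 22.2546 per 10 000.
Ratio = 18.5732 ÷ 22.2546 = 0.83458.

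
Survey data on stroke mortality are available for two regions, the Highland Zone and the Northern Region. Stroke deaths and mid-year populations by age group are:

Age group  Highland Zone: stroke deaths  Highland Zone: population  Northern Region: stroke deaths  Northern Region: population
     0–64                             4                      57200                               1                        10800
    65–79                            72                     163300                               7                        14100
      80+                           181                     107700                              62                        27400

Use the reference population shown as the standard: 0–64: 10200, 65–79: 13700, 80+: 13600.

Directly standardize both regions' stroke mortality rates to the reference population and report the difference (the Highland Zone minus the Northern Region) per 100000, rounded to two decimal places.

Age-specific rates per 100000 for the Highland Zone: 6.99, 44.09, 168.06.
For the Northern Region: 9.26, 49.65, 226.28.
Standard total = 37500; weights = 0.2720, 0.3653, 0.3627.
The Highland Zone: 0.2720×6.99 + 0.3653×44.09 + 0.3627×168.06 = 78.9594 per 100000.
The Northern Region: 0.2720×9.26 + 0.3653×49.65 + 0.3627×226.28 = 102.7189 per 100000.
Difference = 78.9594 − 102.7189 = -23.7595.

-23.76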